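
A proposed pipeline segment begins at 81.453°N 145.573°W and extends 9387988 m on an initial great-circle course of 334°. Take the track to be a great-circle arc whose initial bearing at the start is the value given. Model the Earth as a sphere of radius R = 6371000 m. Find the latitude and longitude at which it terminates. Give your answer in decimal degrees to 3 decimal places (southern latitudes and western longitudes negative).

Central angle δ = d/R = 1.473550 rad.
Converting: φ₁ = 1.421623 rad, θ = 5.829400 rad.
Applying the spherical law of cosines for sides, sin φ₂ = sin φ₁ cos δ + cos φ₁ sin δ cos θ = 0.228963, so φ₂ = 13.236°.
For the longitude increment, Δλ = atan2( sin θ sin δ cos φ₁, cos δ − sin φ₁ sin φ₂ ) = atan2(-0.064843, -0.129327) = -153.371°.
λ₂ = -145.573° + -153.371° = -298.944°, normalized to (−180°, 180°] → 61.056°.

latitude 13.236°, longitude 61.056°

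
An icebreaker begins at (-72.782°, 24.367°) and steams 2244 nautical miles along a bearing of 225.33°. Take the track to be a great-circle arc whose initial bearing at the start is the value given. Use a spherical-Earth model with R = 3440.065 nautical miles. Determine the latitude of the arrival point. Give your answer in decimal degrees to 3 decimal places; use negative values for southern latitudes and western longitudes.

The arc subtends δ = 2244/3440.065 = 0.652313 rad at the centre.
Converting: φ₁ = -1.270286 rad, θ = 3.932750 rad.
Applying the spherical law of cosines for sides, sin φ₂ = sin φ₁ cos δ + cos φ₁ sin δ cos θ = -0.885391, so φ₂ = -62.300°.
Δλ = atan2( sin θ sin δ cos φ₁ , cos δ − sin φ₁ sin φ₂ ) = atan2(-0.127786, -0.051031) = -1.950738 rad = -111.769°.
λ₂ = λ₁ + Δλ = -87.402°.

latitude -62.300°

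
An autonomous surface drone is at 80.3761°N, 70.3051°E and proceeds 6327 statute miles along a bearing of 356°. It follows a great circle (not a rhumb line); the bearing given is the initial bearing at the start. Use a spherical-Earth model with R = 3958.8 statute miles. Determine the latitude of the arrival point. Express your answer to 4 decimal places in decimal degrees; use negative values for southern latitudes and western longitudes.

Angular distance δ = d/R = 6327 / 3958.8 = 1.598212 rad.
With φ₁ = 80.3761° = 1.402828 rad and θ = 356° = 6.213372 rad:
Applying the spherical law of cosines for sides, sin φ₂ = sin φ₁ cos δ + cos φ₁ sin δ cos θ = 0.139684, so φ₂ = 8.0296°.
For the longitude increment, Δλ = atan2( sin θ sin δ cos φ₁, cos δ − sin φ₁ sin φ₂ ) = atan2(-0.011658, -0.165130) = -175.9619°.
Hence λ₂ = 70.3051° + -175.9619° = -105.6568°.

latitude 8.0296°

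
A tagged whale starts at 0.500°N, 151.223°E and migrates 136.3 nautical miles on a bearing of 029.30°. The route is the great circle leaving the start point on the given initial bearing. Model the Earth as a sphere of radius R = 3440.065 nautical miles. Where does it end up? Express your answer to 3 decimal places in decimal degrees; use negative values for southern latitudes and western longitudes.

latitude 2.479°, longitude 152.335°

Central angle δ = d/R = 0.039621 rad.
With φ₁ = 0.500° = 0.008727 rad and θ = 29.3° = 0.511381 rad:
sin φ₂ = sin φ₁ cos δ + cos φ₁ sin δ cos θ = (0.008727)(0.999215) + (0.999962)(0.039611)(0.872069) = 0.043262
φ₂ = asin(0.043262) = 0.043275 rad = 2.479°.
For the longitude increment, Δλ = atan2( sin θ sin δ cos φ₁, cos δ − sin φ₁ sin φ₂ ) = atan2(0.019384, 0.998838) = 1.112°.
λ₂ = λ₁ + Δλ = 152.335°.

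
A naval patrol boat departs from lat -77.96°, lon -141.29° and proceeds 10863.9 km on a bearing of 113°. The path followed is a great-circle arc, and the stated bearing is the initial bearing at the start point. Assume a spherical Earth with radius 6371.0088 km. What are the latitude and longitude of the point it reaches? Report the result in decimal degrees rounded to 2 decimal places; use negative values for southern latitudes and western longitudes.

δ = 10863.9/6371.0088 = 1.705209 rad (97.7013°).
Converting: φ₁ = -1.360659 rad, θ = 1.972222 rad.
sin φ₂ = sin φ₁ cos δ + cos φ₁ sin δ cos θ = (-0.978002)(-0.134008) + (0.208595)(0.990980)(-0.390731) = 0.050291
φ₂ = asin(0.050291) = 0.050312 rad = 2.88°.
Δλ = atan2( sin θ sin δ cos φ₁ , cos δ − sin φ₁ sin φ₂ ) = atan2(0.190280, -0.084823) = 1.990136 rad = 114.03°.
λ₂ = -141.29° + 114.03° = -27.26°.

latitude 2.88°, longitude -27.26°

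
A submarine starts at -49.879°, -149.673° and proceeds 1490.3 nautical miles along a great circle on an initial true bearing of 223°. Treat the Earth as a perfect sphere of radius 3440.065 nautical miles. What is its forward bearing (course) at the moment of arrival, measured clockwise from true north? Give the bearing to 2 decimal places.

Angular distance δ = d/R = 1490.3 / 3440.065 = 0.433219 rad.
Start latitude φ₁ = -0.870553 rad; initial bearing θ = 3.892084 rad.
sin φ₂ = sin φ₁ cos δ + cos φ₁ sin δ cos θ = (-0.764685)(0.907619) + (0.644404)(0.419794)(-0.731354) = -0.891887
φ₂ = asin(-0.891887) = -1.101500 rad = -63.111°.
Δλ = atan2( sin θ sin δ cos φ₁ , cos δ − sin φ₁ sin φ₂ ) = atan2(-0.184492, 0.225607) = -0.685477 rad = -39.275°.
λ₂ = -149.673° + -39.275° = -188.948°, normalized to (−180°, 180°] → 171.052°.
The forward bearing on arrival equals the back-azimuth from the destination plus 180°.
Back-azimuth from P₂ (-63.11°, 171.05°) to P₁ (-49.88°, -149.67°), with Δλ' = λ₁ − λ₂ = -320.73°: atan2( sin Δλ' cos φ₁ , cos φ₂ sin φ₁ − sin φ₂ cos φ₁ cos Δλ' ) = 76.35°.
Final bearing = (76.35° + 180°) mod 360° = 256.35°.

final bearing 256.35°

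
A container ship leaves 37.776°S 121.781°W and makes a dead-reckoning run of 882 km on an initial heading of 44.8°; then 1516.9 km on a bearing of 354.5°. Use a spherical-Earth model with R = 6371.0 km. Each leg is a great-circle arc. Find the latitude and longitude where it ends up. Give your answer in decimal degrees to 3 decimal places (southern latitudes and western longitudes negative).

Apply the spherical direct solution leg by leg, carrying full precision between legs.
Leg 1: from (-37.776°, -121.781°), δ = 882/6371 = 0.138440 rad, θ = 44.8° → φ = -31.959°, λ = -115.200°.
Leg 2: from (-31.959°, -115.200°), δ = 1516.9/6371 = 0.238094 rad, θ = 354.5° → φ = -18.373°, λ = -116.565°.

latitude -18.373°, longitude -116.565°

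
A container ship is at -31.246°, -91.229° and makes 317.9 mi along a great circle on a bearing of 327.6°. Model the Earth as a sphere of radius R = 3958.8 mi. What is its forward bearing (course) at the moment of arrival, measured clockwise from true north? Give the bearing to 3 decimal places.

final bearing 328.958°

The arc subtends δ = 317.9/3958.8 = 0.080302 rad at the centre.
Start latitude φ₁ = -0.545346 rad; initial bearing θ = 5.717699 rad.
Applying the spherical law of cosines for sides, sin φ₂ = sin φ₁ cos δ + cos φ₁ sin δ cos θ = -0.459138, so φ₂ = -27.331°.
Then Δλ = atan2(-0.036747, 0.758617) = -0.048402 rad, from sin θ sin δ cos φ₁ over cos δ − sin φ₁ sin φ₂.
λ₂ = λ₁ + Δλ = -94.002°.
The forward bearing on arrival equals the back-azimuth from the destination plus 180°.
Back-azimuth from P₂ (-27.331°, -94.002°) to P₁ (-31.246°, -91.229°), with Δλ' = λ₁ − λ₂ = 2.773°: atan2( sin Δλ' cos φ₁ , cos φ₂ sin φ₁ − sin φ₂ cos φ₁ cos Δλ' ) = 148.958°.
Final bearing = (148.958° + 180°) mod 360° = 328.958°.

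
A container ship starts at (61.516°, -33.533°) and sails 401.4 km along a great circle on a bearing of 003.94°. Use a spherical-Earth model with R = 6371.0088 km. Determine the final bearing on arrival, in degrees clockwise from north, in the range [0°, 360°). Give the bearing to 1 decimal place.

final bearing 4.5°

Central angle δ = d/R = 0.063004 rad.
Converting: φ₁ = 1.073657 rad, θ = 0.068766 rad.
Applying the spherical law of cosines for sides, sin φ₂ = sin φ₁ cos δ + cos φ₁ sin δ cos θ = 0.907163, so φ₂ = 65.116°.
Then Δλ = atan2(0.002063, 0.200665) = 0.010282 rad, from sin θ sin δ cos φ₁ over cos δ − sin φ₁ sin φ₂.
λ₂ = -33.533° + 0.589° = -32.944°.
The forward bearing on arrival equals the back-azimuth from the destination plus 180°.
Back-azimuth from P₂ (65.1°, -32.9°) to P₁ (61.5°, -33.5°), with Δλ' = λ₁ − λ₂ = -0.6°: atan2( sin Δλ' cos φ₁ , cos φ₂ sin φ₁ − sin φ₂ cos φ₁ cos Δλ' ) = 184.5°.
Final bearing = (184.5° + 180°) mod 360° = 4.5°.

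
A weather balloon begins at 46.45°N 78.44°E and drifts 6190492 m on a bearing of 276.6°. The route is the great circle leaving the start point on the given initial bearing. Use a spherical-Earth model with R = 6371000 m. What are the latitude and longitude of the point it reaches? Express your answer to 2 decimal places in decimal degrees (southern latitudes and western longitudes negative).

Angular distance δ = d/R = 6190492 / 6371000 = 0.971667 rad.
Converting: φ₁ = 0.810705 rad, θ = 4.827581 rad.
Applying the spherical law of cosines for sides, sin φ₂ = sin φ₁ cos δ + cos φ₁ sin δ cos θ = 0.474114, so φ₂ = 28.30°.
Then Δλ = atan2(-0.565214, 0.220298) = -1.199148 rad, from sin θ sin δ cos φ₁ over cos δ − sin φ₁ sin φ₂.
λ₂ = 78.44° + -68.71° = 9.73°.

latitude 28.30°, longitude 9.73°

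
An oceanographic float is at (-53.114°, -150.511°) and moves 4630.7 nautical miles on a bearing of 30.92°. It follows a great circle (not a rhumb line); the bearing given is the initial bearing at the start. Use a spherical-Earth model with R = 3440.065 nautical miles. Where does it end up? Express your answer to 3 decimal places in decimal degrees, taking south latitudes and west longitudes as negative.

Central angle δ = d/R = 1.346108 rad.
With φ₁ = -53.114° = -0.927014 rad and θ = 30.92° = 0.539656 rad:
sin φ₂ = sin φ₁ cos δ + cos φ₁ sin δ cos θ = (-0.799831)(0.222802) + (0.600225)(0.974864)(0.857886) = 0.323777
φ₂ = asin(0.323777) = 0.329718 rad = 18.891°.
Then Δλ = atan2(0.300667, 0.481769) = 0.557945 rad, from sin θ sin δ cos φ₁ over cos δ − sin φ₁ sin φ₂.
Hence λ₂ = -150.511° + 31.968° = -118.543°.

latitude 18.891°, longitude -118.543°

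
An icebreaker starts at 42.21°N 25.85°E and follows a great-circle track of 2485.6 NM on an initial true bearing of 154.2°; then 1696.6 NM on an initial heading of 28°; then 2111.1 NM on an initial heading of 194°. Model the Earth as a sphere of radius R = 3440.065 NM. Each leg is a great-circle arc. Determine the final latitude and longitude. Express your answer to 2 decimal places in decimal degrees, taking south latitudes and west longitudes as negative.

latitude -6.08°, longitude 49.17°

Apply the spherical direct solution leg by leg, carrying full precision between legs.
Leg 1: from (42.21°, 25.85°), δ = 2485.6/3440.065 = 0.722544 rad, θ = 154.2° → φ = 3.61°, λ = 42.61°.
Leg 2: from (3.61°, 42.61°), δ = 1696.6/3440.065 = 0.493188 rad, θ = 28° → φ = 28.21°, λ = 57.22°.
Leg 3: from (28.21°, 57.22°), δ = 2111.1/3440.065 = 0.613680 rad, θ = 194° → φ = -6.08°, λ = 49.17°.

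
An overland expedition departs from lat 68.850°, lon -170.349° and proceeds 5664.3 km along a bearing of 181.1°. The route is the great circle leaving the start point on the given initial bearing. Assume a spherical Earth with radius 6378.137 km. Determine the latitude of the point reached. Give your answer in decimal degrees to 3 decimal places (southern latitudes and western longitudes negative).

latitude 17.970°

Angular distance δ = d/R = 5664.3 / 6378.137 = 0.888081 rad.
Converting: φ₁ = 1.201659 rad, θ = 3.160791 rad.
Destination latitude: φ₂ = arcsin( sin φ₁ cos δ + cos φ₁ sin δ cos θ ) = arcsin(0.308516) = 17.970°.
Then Δλ = atan2(-0.005374, 0.343168) = -0.015659 rad, from sin θ sin δ cos φ₁ over cos δ − sin φ₁ sin φ₂.
Hence λ₂ = -170.349° + -0.897° = -171.246°.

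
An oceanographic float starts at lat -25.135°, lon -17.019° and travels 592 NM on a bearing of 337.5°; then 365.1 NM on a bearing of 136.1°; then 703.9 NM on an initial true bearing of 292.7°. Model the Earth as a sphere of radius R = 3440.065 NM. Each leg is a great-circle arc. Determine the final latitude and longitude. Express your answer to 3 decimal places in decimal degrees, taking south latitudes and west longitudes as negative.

Apply the spherical direct solution leg by leg, carrying full precision between legs.
Leg 1: from (-25.135°, -17.019°), δ = 592/3440.065 = 0.172090 rad, θ = 337.5° → φ = -15.977°, λ = -20.928°.
Leg 2: from (-15.977°, -20.928°), δ = 365.1/3440.065 = 0.106132 rad, θ = 136.1° → φ = -20.309°, λ = -16.435°.
Leg 3: from (-20.309°, -16.435°), δ = 703.9/3440.065 = 0.204618 rad, θ = 292.7° → φ = -15.445°, λ = -27.650°.

latitude -15.445°, longitude -27.650°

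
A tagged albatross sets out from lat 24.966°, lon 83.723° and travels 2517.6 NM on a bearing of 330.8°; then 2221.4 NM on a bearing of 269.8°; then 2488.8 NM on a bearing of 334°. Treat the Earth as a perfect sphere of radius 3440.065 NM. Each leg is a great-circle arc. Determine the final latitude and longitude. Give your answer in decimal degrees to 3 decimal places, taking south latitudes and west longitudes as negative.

Apply the spherical direct solution leg by leg, carrying full precision between legs.
Leg 1: from (24.966°, 83.723°), δ = 2517.6/3440.065 = 0.731847 rad, θ = 330.8° → φ = 57.439°, λ = 46.440°.
Leg 2: from (57.439°, 46.440°), δ = 2221.4/3440.065 = 0.645744 rad, θ = 269.8° → φ = 42.221°, λ = -7.912°.
Leg 3: from (42.221°, -7.912°), δ = 2488.8/3440.065 = 0.723475 rad, θ = 334° → φ = 70.786°, λ = -69.770°.

latitude 70.786°, longitude -69.770°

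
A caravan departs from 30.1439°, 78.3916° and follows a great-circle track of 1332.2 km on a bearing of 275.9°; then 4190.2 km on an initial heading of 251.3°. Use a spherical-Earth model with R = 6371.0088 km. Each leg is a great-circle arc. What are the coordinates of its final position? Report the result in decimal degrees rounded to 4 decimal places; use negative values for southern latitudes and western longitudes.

Apply the spherical direct solution leg by leg, carrying full precision between legs.
Leg 1: from (30.1439°, 78.3916°), δ = 1332.2/6371.0088 = 0.209103 rad, θ = 275.9° → φ = 30.6430°, λ = 64.5053°.
Leg 2: from (30.6430°, 64.5053°), δ = 4190.2/6371.0088 = 0.657698 rad, θ = 251.3° → φ = 13.5766°, λ = 27.9448°.

latitude 13.5766°, longitude 27.9448°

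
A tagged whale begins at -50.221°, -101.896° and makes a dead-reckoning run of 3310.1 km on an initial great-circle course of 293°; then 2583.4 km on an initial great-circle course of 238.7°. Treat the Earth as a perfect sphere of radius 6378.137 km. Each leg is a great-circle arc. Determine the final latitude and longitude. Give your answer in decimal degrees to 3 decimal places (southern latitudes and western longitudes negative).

Apply the spherical direct solution leg by leg, carrying full precision between legs.
Leg 1: from (-50.221°, -101.896°), δ = 3310.1/6378.137 = 0.518976 rad, θ = 293° → φ = -32.910°, λ = -134.841°.
Leg 2: from (-32.910°, -134.841°), δ = 2583.4/6378.137 = 0.405040 rad, θ = 238.7° → φ = -42.162°, λ = -161.857°.

latitude -42.162°, longitude -161.857°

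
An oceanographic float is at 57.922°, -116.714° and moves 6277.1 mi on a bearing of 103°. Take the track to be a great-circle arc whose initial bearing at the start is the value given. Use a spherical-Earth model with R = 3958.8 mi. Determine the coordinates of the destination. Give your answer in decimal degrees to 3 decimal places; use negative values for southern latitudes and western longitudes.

The arc subtends δ = 6277.1/3958.8 = 1.585607 rad at the centre.
With φ₁ = 57.922° = 1.010930 rad and θ = 103° = 1.797689 rad:
Applying the spherical law of cosines for sides, sin φ₂ = sin φ₁ cos δ + cos φ₁ sin δ cos θ = -0.132001, so φ₂ = -7.585°.
Δλ = atan2( sin θ sin δ cos φ₁ , cos δ − sin φ₁ sin φ₂ ) = atan2(0.517405, 0.097038) = 1.385402 rad = 79.378°.
λ₂ = -116.714° + 79.378° = -37.336°.

latitude -7.585°, longitude -37.336°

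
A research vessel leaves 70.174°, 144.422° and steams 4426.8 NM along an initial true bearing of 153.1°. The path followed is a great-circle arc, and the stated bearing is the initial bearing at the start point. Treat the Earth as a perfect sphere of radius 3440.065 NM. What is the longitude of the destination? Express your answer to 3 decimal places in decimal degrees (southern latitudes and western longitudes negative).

longitude 170.174°

The arc subtends δ = 4426.8/3440.065 = 1.286836 rad at the centre.
Converting: φ₁ = 1.224767 rad, θ = 2.672099 rad.
Destination latitude: φ₂ = arcsin( sin φ₁ cos δ + cos φ₁ sin δ cos θ ) = arcsin(-0.026800) = -1.536°.
For the longitude increment, Δλ = atan2( sin θ sin δ cos φ₁, cos δ − sin φ₁ sin φ₂ ) = atan2(0.147305, 0.305371) = 25.752°.
Hence λ₂ = 144.422° + 25.752° = 170.174°.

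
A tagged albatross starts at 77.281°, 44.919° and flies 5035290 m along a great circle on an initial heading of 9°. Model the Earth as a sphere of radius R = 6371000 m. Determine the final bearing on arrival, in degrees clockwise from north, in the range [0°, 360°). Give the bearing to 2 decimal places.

δ = 5035290/6371000 = 0.790345 rad (45.2835°).
Converting: φ₁ = 1.348808 rad, θ = 0.157080 rad.
sin φ₂ = sin φ₁ cos δ + cos φ₁ sin δ cos θ = (0.975462)(0.703600) + (0.220170)(0.710596)(0.987688) = 0.840860
φ₂ = asin(0.840860) = 0.998871 rad = 57.231°.
Then Δλ = atan2(0.024474, -0.116627) = 2.934742 rad, from sin θ sin δ cos φ₁ over cos δ − sin φ₁ sin φ₂.
λ₂ = 44.919° + 168.148° = 213.067°, normalized to (−180°, 180°] → -146.933°.
The forward bearing on arrival equals the back-azimuth from the destination plus 180°.
Back-azimuth from P₂ (57.23°, -146.93°) to P₁ (77.28°, 44.92°), with Δλ' = λ₁ − λ₂ = 191.85°: atan2( sin Δλ' cos φ₁ , cos φ₂ sin φ₁ − sin φ₂ cos φ₁ cos Δλ' ) = 356.35°.
Final bearing = (356.35° + 180°) mod 360° = 176.35°.

final bearing 176.35°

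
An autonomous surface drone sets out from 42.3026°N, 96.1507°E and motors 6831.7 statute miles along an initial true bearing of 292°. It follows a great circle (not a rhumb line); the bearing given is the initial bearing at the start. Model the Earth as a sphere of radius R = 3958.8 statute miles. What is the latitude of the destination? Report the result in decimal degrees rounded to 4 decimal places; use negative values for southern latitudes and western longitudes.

latitude 9.7821°

Central angle δ = d/R = 1.725700 rad.
With φ₁ = 42.3026° = 0.738320 rad and θ = 292° = 5.096361 rad:
Destination latitude: φ₂ = arcsin( sin φ₁ cos δ + cos φ₁ sin δ cos θ ) = arcsin(0.169901) = 9.7821°.
Then Δλ = atan2(-0.677535, -0.268636) = -1.948273 rad, from sin θ sin δ cos φ₁ over cos δ − sin φ₁ sin φ₂.
λ₂ = λ₁ + Δλ = -15.4771°.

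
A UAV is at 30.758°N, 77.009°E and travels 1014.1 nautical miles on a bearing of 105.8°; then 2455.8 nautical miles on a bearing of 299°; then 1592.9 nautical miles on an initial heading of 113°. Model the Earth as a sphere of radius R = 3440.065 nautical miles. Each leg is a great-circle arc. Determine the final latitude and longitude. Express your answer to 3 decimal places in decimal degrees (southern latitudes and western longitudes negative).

Apply the spherical direct solution leg by leg, carrying full precision between legs.
Leg 1: from (30.758°, 77.009°), δ = 1014.1/3440.065 = 0.294791 rad, θ = 105.8° → φ = 24.921°, λ = 94.964°.
Leg 2: from (24.921°, 94.964°), δ = 2455.8/3440.065 = 0.713882 rad, θ = 299° → φ = 37.327°, λ = 48.894°.
Leg 3: from (37.327°, 48.894°), δ = 1592.9/3440.065 = 0.463044 rad, θ = 113° → φ = 23.812°, λ = 75.601°.

latitude 23.812°, longitude 75.601°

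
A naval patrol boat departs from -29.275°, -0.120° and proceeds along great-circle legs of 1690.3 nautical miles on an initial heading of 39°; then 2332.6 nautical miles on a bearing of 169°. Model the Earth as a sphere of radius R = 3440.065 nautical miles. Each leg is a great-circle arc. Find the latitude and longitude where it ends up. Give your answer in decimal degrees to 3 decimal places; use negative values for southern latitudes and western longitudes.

latitude -44.317°, longitude 26.895°

Apply the spherical direct solution leg by leg, carrying full precision between legs.
Leg 1: from (-29.275°, -0.120°), δ = 1690.3/3440.065 = 0.491357 rad, θ = 39° → φ = -6.391°, λ = 17.265°.
Leg 2: from (-6.391°, 17.265°), δ = 2332.6/3440.065 = 0.678069 rad, θ = 169° → φ = -44.317°, λ = 26.895°.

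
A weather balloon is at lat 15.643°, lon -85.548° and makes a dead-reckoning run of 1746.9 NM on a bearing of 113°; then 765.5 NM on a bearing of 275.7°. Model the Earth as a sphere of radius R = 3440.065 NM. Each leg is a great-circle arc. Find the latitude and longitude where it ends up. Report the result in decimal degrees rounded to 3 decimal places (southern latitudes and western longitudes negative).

latitude 4.200°, longitude -71.638°

Apply the spherical direct solution leg by leg, carrying full precision between legs.
Leg 1: from (15.643°, -85.548°), δ = 1746.9/3440.065 = 0.507810 rad, θ = 113° → φ = 3.018°, λ = -58.918°.
Leg 2: from (3.018°, -58.918°), δ = 765.5/3440.065 = 0.222525 rad, θ = 275.7° → φ = 4.200°, λ = -71.638°.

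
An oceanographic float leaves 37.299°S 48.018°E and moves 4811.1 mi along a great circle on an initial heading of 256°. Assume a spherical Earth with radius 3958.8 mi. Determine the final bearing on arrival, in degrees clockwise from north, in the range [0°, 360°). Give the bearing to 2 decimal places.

final bearing 302.99°

Angular distance δ = d/R = 4811.1 / 3958.8 = 1.215293 rad.
Start latitude φ₁ = -0.650990 rad; initial bearing θ = 4.468043 rad.
Applying the spherical law of cosines for sides, sin φ₂ = sin φ₁ cos δ + cos φ₁ sin δ cos θ = -0.391329, so φ₂ = -23.037°.
Δλ = atan2( sin θ sin δ cos φ₁ , cos δ − sin φ₁ sin φ₂ ) = atan2(-0.723592, 0.110927) = -1.418679 rad = -81.284°.
λ₂ = λ₁ + Δλ = -33.266°.
The forward bearing on arrival equals the back-azimuth from the destination plus 180°.
Back-azimuth from P₂ (-23.04°, -33.27°) to P₁ (-37.30°, 48.02°), with Δλ' = λ₁ − λ₂ = 81.28°: atan2( sin Δλ' cos φ₁ , cos φ₂ sin φ₁ − sin φ₂ cos φ₁ cos Δλ' ) = 122.99°.
Final bearing = (122.99° + 180°) mod 360° = 302.99°.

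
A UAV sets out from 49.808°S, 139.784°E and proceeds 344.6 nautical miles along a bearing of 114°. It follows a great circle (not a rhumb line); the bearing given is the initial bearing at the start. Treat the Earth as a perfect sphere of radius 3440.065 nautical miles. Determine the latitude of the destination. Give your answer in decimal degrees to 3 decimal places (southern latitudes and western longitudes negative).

The arc subtends δ = 344.6/3440.065 = 0.100173 rad at the centre.
With φ₁ = -49.808° = -0.869314 rad and θ = 114° = 1.989675 rad:
sin φ₂ = sin φ₁ cos δ + cos φ₁ sin δ cos θ = (-0.763886)(0.994987) + (0.645351)(0.100005)(-0.406737) = -0.786307
φ₂ = asin(-0.786307) = -0.904808 rad = -51.842°.
For the longitude increment, Δλ = atan2( sin θ sin δ cos φ₁, cos δ − sin φ₁ sin φ₂ ) = atan2(0.058959, 0.394338) = 8.503°.
λ₂ = λ₁ + Δλ = 148.287°.

latitude -51.842°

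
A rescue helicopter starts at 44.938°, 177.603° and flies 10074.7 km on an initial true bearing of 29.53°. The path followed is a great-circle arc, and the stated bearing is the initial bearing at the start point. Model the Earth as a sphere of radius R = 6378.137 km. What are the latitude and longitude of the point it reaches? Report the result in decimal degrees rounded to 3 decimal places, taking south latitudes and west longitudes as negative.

latitude 37.568°, longitude -40.845°

δ = 10074.7/6378.137 = 1.579568 rad (90.5026°).
Start latitude φ₁ = 0.784316 rad; initial bearing θ = 0.515396 rad.
Destination latitude: φ₂ = arcsin( sin φ₁ cos δ + cos φ₁ sin δ cos θ ) = arcsin(0.609698) = 37.568°.
Δλ = atan2( sin θ sin δ cos φ₁ , cos δ − sin φ₁ sin φ₂ ) = atan2(0.348882, -0.439426) = 2.470553 rad = 141.552°.
λ₂ = 177.603° + 141.552° = 319.155°, normalized to (−180°, 180°] → -40.845°.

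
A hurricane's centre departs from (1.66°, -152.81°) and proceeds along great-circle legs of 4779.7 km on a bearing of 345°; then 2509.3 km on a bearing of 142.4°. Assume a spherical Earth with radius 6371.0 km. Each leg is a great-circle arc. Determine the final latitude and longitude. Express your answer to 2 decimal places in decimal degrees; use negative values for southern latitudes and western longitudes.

latitude 23.85°, longitude -151.89°

Apply the spherical direct solution leg by leg, carrying full precision between legs.
Leg 1: from (1.66°, -152.81°), δ = 4779.7/6371 = 0.750228 rad, θ = 345° → φ = 42.80°, λ = -166.73°.
Leg 2: from (42.80°, -166.73°), δ = 2509.3/6371 = 0.393863 rad, θ = 142.4° → φ = 23.85°, λ = -151.89°.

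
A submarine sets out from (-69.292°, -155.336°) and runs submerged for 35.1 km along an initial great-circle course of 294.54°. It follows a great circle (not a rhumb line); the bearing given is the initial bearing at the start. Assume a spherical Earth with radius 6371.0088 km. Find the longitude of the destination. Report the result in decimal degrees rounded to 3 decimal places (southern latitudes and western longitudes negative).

Angular distance δ = d/R = 35.1 / 6371.0088 = 0.005509 rad.
Converting: φ₁ = -1.209374 rad, θ = 5.140693 rad.
Applying the spherical law of cosines for sides, sin φ₂ = sin φ₁ cos δ + cos φ₁ sin δ cos θ = -0.934571, so φ₂ = -69.159°.
For the longitude increment, Δλ = atan2( sin θ sin δ cos φ₁, cos δ − sin φ₁ sin φ₂ ) = atan2(-0.001772, 0.125792) = -0.807°.
Hence λ₂ = -155.336° + -0.807° = -156.143°.

longitude -156.143°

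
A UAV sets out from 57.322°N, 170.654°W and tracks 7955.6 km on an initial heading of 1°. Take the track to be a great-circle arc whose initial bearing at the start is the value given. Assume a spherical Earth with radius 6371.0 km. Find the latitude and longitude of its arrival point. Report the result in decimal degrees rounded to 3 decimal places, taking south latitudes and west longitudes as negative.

The arc subtends δ = 7955.6/6371 = 1.248721 rad at the centre.
Converting: φ₁ = 1.000458 rad, θ = 0.017453 rad.
sin φ₂ = sin φ₁ cos δ + cos φ₁ sin δ cos θ = (0.841718)(0.316536) + (0.539917)(0.948580)(0.999848) = 0.778511
φ₂ = asin(0.778511) = 0.892290 rad = 51.124°.
Then Δλ = atan2(0.008938, -0.338751) = 3.115213 rad, from sin θ sin δ cos φ₁ over cos δ − sin φ₁ sin φ₂.
λ₂ = -170.654° + 178.489° = 7.835°.

latitude 51.124°, longitude 7.835°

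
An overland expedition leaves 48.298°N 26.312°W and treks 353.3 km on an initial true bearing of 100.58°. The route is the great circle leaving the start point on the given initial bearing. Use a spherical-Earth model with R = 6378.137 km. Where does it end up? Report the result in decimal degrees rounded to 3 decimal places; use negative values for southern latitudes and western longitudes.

latitude 47.621°, longitude -21.681°

δ = 353.3/6378.137 = 0.055392 rad (3.1737°).
Converting: φ₁ = 0.842959 rad, θ = 1.755452 rad.
Destination latitude: φ₂ = arcsin( sin φ₁ cos δ + cos φ₁ sin δ cos θ ) = arcsin(0.738707) = 47.621°.
Then Δλ = atan2(0.036205, 0.446936) = 0.080831 rad, from sin θ sin δ cos φ₁ over cos δ − sin φ₁ sin φ₂.
λ₂ = λ₁ + Δλ = -21.681°.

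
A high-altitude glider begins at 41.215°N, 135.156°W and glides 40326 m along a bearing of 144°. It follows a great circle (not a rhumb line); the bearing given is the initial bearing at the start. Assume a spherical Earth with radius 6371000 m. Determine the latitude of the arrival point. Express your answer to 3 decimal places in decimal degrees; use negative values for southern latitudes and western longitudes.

Central angle δ = d/R = 0.006330 rad.
Converting: φ₁ = 0.719337 rad, θ = 2.513274 rad.
Destination latitude: φ₂ = arcsin( sin φ₁ cos δ + cos φ₁ sin δ cos θ ) = arcsin(0.655021) = 40.921°.
Then Δλ = atan2(0.002799, 0.568395) = 0.004924 rad, from sin θ sin δ cos φ₁ over cos δ − sin φ₁ sin φ₂.
Hence λ₂ = -135.156° + 0.282° = -134.874°.

latitude 40.921°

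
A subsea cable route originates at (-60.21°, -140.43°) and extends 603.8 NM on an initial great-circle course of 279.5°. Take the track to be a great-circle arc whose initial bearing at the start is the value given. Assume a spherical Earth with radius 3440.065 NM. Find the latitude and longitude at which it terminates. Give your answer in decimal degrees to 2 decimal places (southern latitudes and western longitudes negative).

Central angle δ = d/R = 0.175520 rad.
Start latitude φ₁ = -1.050863 rad; initial bearing θ = 4.878195 rad.
Applying the spherical law of cosines for sides, sin φ₂ = sin φ₁ cos δ + cos φ₁ sin δ cos θ = -0.840200, so φ₂ = -57.16°.
For the longitude increment, Δλ = atan2( sin θ sin δ cos φ₁, cos δ − sin φ₁ sin φ₂ ) = atan2(-0.085565, 0.255467) = -18.52°.
λ₂ = λ₁ + Δλ = -158.95°.

latitude -57.16°, longitude -158.95°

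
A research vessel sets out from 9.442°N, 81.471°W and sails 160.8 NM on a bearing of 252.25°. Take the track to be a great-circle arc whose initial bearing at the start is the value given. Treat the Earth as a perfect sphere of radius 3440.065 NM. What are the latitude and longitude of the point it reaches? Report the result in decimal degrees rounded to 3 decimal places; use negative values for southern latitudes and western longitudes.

Angular distance δ = d/R = 160.8 / 3440.065 = 0.046743 rad.
Converting: φ₁ = 0.164794 rad, θ = 4.402593 rad.
sin φ₂ = sin φ₁ cos δ + cos φ₁ sin δ cos θ = (0.164049)(0.998908) + (0.986452)(0.046726)(-0.304864) = 0.149818
φ₂ = asin(0.149818) = 0.150384 rad = 8.616°.
For the longitude increment, Δλ = atan2( sin θ sin δ cos φ₁, cos δ − sin φ₁ sin φ₂ ) = atan2(-0.043899, 0.974330) = -2.580°.
Hence λ₂ = -81.471° + -2.580° = -84.051°.

latitude 8.616°, longitude -84.051°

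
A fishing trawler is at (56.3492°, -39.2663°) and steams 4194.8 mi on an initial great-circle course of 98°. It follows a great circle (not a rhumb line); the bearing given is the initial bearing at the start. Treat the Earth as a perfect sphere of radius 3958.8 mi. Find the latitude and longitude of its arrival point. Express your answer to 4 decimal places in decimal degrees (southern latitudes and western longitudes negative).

latitude 19.8751°, longitude 27.4243°

δ = 4194.8/3958.8 = 1.059614 rad (60.7114°).
With φ₁ = 56.3492° = 0.983479 rad and θ = 98° = 1.710423 rad:
Destination latitude: φ₂ = arcsin( sin φ₁ cos δ + cos φ₁ sin δ cos θ ) = arcsin(0.339971) = 19.8751°.
Then Δλ = atan2(0.478590, 0.206207) = 1.163970 rad, from sin θ sin δ cos φ₁ over cos δ − sin φ₁ sin φ₂.
λ₂ = -39.2663° + 66.6906° = 27.4243°.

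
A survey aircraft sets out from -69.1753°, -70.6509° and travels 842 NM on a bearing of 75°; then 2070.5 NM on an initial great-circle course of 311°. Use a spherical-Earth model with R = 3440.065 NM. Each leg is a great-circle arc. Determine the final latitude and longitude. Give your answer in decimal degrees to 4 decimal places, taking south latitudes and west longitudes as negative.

Apply the spherical direct solution leg by leg, carrying full precision between legs.
Leg 1: from (-69.1753°, -70.6509°), δ = 842/3440.065 = 0.244763 rad, θ = 75° → φ = -62.1922°, λ = -40.5352°.
Leg 2: from (-62.1922°, -40.5352°), δ = 2070.5/3440.065 = 0.601878 rad, θ = 311° → φ = -33.7657°, λ = -71.4669°.

latitude -33.7657°, longitude -71.4669°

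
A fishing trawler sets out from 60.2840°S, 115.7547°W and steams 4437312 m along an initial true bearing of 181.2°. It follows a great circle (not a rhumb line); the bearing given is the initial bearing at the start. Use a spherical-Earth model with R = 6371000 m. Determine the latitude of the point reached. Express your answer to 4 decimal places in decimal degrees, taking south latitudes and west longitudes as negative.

Angular distance δ = d/R = 4437312 / 6371000 = 0.696486 rad.
Converting: φ₁ = -1.052154 rad, θ = 3.162537 rad.
sin φ₂ = sin φ₁ cos δ + cos φ₁ sin δ cos θ = (-0.868493)(0.767101) + (0.495701)(0.641526)(-0.999781) = -0.984158
φ₂ = asin(-0.984158) = -1.392559 rad = -79.7877°.
For the longitude increment, Δλ = atan2( sin θ sin δ cos φ₁, cos δ − sin φ₁ sin φ₂ ) = atan2(-0.006660, -0.087633) = -175.6541°.
λ₂ = -115.7547° + -175.6541° = -291.4088°, normalized to (−180°, 180°] → 68.5912°.

latitude -79.7877°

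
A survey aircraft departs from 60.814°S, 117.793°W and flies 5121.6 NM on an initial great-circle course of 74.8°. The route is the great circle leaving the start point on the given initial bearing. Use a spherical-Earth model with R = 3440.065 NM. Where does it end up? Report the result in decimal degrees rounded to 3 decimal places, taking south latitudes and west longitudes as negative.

The arc subtends δ = 5121.6/3440.065 = 1.488809 rad at the centre.
Start latitude φ₁ = -1.061405 rad; initial bearing θ = 1.305506 rad.
Destination latitude: φ₂ = arcsin( sin φ₁ cos δ + cos φ₁ sin δ cos θ ) = arcsin(0.055928) = 3.206°.
Δλ = atan2( sin θ sin δ cos φ₁ , cos δ − sin φ₁ sin φ₂ ) = atan2(0.469006, 0.130723) = 1.298972 rad = 74.426°.
λ₂ = -117.793° + 74.426° = -43.367°.

latitude 3.206°, longitude -43.367°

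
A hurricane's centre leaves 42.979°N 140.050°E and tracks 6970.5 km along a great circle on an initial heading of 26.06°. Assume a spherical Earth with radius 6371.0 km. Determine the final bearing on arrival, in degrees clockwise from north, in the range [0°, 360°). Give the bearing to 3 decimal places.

final bearing 133.421°

Angular distance δ = d/R = 6970.5 / 6371 = 1.094098 rad.
With φ₁ = 42.979° = 0.750125 rad and θ = 26.06° = 0.454833 rad:
sin φ₂ = sin φ₁ cos δ + cos φ₁ sin δ cos θ = (0.681730)(0.458848) + (0.731604)(0.888515)(0.898334) = 0.896764
φ₂ = asin(0.896764) = 1.112403 rad = 63.736°.
Δλ = atan2( sin θ sin δ cos φ₁ , cos δ − sin φ₁ sin φ₂ ) = atan2(0.285571, -0.152504) = 2.061297 rad = 118.104°.
λ₂ = 140.050° + 118.104° = 258.154°, normalized to (−180°, 180°] → -101.846°.
The forward bearing on arrival equals the back-azimuth from the destination plus 180°.
Back-azimuth from P₂ (63.736°, -101.846°) to P₁ (42.979°, 140.050°), with Δλ' = λ₁ − λ₂ = 241.896°: atan2( sin Δλ' cos φ₁ , cos φ₂ sin φ₁ − sin φ₂ cos φ₁ cos Δλ' ) = 313.421°.
Final bearing = (313.421° + 180°) mod 360° = 133.421°.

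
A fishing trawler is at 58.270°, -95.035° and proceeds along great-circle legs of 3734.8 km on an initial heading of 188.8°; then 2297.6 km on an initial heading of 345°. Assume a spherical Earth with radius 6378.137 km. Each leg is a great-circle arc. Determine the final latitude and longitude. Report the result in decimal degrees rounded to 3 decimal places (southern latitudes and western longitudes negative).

latitude 44.691°, longitude -107.758°

Apply the spherical direct solution leg by leg, carrying full precision between legs.
Leg 1: from (58.270°, -95.035°), δ = 3734.8/6378.137 = 0.585563 rad, θ = 188.8° → φ = 24.936°, λ = -100.385°.
Leg 2: from (24.936°, -100.385°), δ = 2297.6/6378.137 = 0.360231 rad, θ = 345° → φ = 44.691°, λ = -107.758°.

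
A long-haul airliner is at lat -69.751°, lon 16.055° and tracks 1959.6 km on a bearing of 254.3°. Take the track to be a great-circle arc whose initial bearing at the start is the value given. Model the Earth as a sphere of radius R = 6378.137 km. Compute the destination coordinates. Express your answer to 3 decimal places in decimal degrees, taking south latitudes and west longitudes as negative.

δ = 1959.6/6378.137 = 0.307237 rad (17.6034°).
With φ₁ = -69.751° = -1.217385 rad and θ = 254.3° = 4.438372 rad:
Destination latitude: φ₂ = arcsin( sin φ₁ cos δ + cos φ₁ sin δ cos θ ) = arcsin(-0.922588) = -67.307°.
Then Δλ = atan2(-0.100765, 0.087603) = -0.855157 rad, from sin θ sin δ cos φ₁ over cos δ − sin φ₁ sin φ₂.
Hence λ₂ = 16.055° + -48.997° = -32.942°.

latitude -67.307°, longitude -32.942°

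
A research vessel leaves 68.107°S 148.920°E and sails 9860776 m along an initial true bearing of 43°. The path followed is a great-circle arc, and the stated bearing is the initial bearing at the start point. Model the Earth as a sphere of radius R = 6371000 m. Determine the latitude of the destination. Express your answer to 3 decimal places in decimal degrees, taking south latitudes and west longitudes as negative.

Angular distance δ = d/R = 9860776 / 6371000 = 1.547760 rad.
With φ₁ = -68.107° = -1.188691 rad and θ = 43° = 0.750492 rad:
Applying the spherical law of cosines for sides, sin φ₂ = sin φ₁ cos δ + cos φ₁ sin δ cos θ = 0.251257, so φ₂ = 14.552°.
Then Δλ = atan2(0.254232, 0.256172) = 0.781598 rad, from sin θ sin δ cos φ₁ over cos δ − sin φ₁ sin φ₂.
λ₂ = 148.920° + 44.782° = 193.702°, normalized to (−180°, 180°] → -166.298°.

latitude 14.552°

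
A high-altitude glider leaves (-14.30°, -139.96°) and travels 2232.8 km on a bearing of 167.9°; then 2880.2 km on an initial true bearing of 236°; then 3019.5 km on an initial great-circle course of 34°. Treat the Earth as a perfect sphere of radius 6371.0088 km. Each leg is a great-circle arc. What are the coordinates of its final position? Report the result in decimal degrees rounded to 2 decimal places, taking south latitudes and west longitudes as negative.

latitude -20.97°, longitude -149.79°

Apply the spherical direct solution leg by leg, carrying full precision between legs.
Leg 1: from (-14.30°, -139.96°), δ = 2232.8/6371.0088 = 0.350463 rad, θ = 167.9° → φ = -33.87°, λ = -134.99°.
Leg 2: from (-33.87°, -134.99°), δ = 2880.2/6371.0088 = 0.452079 rad, θ = 236° → φ = -44.76°, λ = -165.65°.
Leg 3: from (-44.76°, -165.65°), δ = 3019.5/6371.0088 = 0.473944 rad, θ = 34° → φ = -20.97°, λ = -149.79°.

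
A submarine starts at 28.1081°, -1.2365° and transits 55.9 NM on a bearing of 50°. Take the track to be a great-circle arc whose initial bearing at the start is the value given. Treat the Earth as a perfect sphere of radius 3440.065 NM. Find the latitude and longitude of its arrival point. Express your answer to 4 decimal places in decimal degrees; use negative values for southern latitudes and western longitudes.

latitude 28.7042°, longitude -0.4234°

Angular distance δ = d/R = 55.9 / 3440.065 = 0.016250 rad.
With φ₁ = 28.1081° = 0.490579 rad and θ = 50° = 0.872665 rad:
Destination latitude: φ₂ = arcsin( sin φ₁ cos δ + cos φ₁ sin δ cos θ ) = arcsin(0.480287) = 28.7042°.
For the longitude increment, Δλ = atan2( sin θ sin δ cos φ₁, cos δ − sin φ₁ sin φ₂ ) = atan2(0.010979, 0.773587) = 0.8131°.
λ₂ = λ₁ + Δλ = -0.4234°.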